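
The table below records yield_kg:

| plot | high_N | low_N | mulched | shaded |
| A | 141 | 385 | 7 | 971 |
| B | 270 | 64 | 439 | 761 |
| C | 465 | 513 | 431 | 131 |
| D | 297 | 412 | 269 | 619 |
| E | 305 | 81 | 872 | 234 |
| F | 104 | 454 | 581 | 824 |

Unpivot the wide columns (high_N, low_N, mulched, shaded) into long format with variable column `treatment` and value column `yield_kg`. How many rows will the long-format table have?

6 plot values × 4 melted columns = 24 rows.

24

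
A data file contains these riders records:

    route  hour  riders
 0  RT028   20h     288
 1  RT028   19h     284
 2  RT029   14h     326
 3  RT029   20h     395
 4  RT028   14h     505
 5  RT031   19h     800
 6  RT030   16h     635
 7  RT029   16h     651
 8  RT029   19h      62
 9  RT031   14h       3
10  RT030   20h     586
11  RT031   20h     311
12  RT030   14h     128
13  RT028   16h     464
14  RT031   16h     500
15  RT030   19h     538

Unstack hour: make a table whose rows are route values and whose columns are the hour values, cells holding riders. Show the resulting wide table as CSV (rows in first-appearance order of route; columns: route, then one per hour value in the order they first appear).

Columns: route plus the 4 distinct hour values (20h, 19h, 14h, 16h).
For example, row RT028 column 20h takes riders=288 from the long row (RT028, 20h).

route,20h,19h,14h,16h
RT028,288,284,505,464
RT029,395,62,326,651
RT031,311,800,3,500
RT030,586,538,128,635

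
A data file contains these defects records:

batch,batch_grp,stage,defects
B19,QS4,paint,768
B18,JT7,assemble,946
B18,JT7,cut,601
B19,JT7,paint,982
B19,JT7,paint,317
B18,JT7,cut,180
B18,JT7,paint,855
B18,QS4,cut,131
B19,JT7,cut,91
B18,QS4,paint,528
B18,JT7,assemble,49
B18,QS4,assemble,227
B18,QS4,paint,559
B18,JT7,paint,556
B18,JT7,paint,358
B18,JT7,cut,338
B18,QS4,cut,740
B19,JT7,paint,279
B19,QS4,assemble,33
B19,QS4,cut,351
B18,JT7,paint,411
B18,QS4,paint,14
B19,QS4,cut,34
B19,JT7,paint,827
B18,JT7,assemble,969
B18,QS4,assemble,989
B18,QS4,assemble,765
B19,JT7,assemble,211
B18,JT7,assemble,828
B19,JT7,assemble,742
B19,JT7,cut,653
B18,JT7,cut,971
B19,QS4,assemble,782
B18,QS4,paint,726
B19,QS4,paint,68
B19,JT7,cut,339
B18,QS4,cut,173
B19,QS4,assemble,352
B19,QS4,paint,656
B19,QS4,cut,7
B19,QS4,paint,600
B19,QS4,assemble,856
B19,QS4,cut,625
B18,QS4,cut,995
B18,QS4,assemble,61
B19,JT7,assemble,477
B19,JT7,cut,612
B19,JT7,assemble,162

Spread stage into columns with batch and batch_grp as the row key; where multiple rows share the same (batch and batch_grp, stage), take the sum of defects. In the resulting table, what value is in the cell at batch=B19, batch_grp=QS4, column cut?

Rows with batch=B19, batch_grp=QS4 and stage=cut: defects values are 351, 34, 7, 625.
351 + 34 + 7 + 625 = 1017.

1017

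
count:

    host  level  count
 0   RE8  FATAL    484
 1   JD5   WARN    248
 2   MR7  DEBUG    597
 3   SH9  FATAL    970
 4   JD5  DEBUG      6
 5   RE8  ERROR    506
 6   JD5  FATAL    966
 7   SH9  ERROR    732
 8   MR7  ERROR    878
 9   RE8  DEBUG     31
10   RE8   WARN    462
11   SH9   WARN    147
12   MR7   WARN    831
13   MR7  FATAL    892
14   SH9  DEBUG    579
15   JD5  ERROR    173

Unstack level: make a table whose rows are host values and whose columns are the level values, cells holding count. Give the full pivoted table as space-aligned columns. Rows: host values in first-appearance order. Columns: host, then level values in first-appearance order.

Columns: host plus the 4 distinct level values (FATAL, WARN, DEBUG, ERROR).
For example, row RE8 column FATAL takes count=484 from the long row (RE8, FATAL).

host  FATAL  WARN  DEBUG  ERROR
RE8   484    462   31     506  
JD5   966    248   6      173  
MR7   892    831   597    878  
SH9   970    147   579    732  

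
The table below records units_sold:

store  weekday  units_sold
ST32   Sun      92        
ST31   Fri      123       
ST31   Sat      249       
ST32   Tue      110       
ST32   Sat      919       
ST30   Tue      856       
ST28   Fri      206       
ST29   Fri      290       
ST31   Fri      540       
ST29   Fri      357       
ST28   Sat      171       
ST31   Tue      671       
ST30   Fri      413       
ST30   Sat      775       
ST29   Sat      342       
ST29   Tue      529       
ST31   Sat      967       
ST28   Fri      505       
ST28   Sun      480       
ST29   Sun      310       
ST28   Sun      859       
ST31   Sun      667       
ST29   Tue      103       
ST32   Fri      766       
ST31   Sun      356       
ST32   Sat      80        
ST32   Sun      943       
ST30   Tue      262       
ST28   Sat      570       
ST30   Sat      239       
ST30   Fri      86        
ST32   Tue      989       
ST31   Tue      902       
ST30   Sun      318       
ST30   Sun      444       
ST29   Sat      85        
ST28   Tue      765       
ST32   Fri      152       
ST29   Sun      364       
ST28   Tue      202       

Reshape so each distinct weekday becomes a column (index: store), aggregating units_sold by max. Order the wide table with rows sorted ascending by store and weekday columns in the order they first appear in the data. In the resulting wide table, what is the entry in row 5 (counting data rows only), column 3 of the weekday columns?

With rows sorted ascending by store, row 5 is store=ST32. weekday columns in first-appearance order: Sun, Fri, Sat, Tue; column 3 is Sat.
Long rows with store=ST32, weekday=Sat: max(919, 80) = 919.

919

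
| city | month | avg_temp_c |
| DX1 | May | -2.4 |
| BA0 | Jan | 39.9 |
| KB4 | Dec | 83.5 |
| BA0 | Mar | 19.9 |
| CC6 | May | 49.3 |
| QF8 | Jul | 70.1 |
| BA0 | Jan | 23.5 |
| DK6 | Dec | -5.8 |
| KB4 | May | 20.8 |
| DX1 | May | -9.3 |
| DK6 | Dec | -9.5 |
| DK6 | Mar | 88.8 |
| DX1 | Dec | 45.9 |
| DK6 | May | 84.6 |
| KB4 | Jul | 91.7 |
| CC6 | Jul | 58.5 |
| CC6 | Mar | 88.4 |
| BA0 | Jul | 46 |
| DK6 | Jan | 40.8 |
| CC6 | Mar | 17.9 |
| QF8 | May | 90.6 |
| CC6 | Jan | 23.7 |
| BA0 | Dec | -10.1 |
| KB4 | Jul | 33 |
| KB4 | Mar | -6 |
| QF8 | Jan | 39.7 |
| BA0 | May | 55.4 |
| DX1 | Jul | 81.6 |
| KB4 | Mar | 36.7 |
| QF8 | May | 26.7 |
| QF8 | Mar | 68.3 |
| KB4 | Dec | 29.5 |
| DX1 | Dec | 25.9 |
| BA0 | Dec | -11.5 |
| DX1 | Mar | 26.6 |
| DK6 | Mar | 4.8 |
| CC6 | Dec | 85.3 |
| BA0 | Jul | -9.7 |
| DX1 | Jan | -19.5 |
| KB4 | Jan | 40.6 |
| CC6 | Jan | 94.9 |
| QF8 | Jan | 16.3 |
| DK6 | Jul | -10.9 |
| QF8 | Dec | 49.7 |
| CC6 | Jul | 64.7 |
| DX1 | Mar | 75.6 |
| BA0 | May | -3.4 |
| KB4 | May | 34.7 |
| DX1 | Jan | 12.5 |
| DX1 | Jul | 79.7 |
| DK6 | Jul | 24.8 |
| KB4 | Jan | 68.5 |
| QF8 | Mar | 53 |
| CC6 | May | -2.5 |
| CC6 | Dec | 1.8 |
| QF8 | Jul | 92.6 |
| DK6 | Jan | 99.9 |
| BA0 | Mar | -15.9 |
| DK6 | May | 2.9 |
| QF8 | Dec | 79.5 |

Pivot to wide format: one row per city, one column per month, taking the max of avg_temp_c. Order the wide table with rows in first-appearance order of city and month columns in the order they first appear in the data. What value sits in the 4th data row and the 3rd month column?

85.3

With rows in first-appearance order of city, row 4 is city=CC6. month columns in first-appearance order: May, Jan, Dec, Mar, Jul; column 3 is Dec.
Long rows with city=CC6, month=Dec: max(85.3, 1.8) = 85.3.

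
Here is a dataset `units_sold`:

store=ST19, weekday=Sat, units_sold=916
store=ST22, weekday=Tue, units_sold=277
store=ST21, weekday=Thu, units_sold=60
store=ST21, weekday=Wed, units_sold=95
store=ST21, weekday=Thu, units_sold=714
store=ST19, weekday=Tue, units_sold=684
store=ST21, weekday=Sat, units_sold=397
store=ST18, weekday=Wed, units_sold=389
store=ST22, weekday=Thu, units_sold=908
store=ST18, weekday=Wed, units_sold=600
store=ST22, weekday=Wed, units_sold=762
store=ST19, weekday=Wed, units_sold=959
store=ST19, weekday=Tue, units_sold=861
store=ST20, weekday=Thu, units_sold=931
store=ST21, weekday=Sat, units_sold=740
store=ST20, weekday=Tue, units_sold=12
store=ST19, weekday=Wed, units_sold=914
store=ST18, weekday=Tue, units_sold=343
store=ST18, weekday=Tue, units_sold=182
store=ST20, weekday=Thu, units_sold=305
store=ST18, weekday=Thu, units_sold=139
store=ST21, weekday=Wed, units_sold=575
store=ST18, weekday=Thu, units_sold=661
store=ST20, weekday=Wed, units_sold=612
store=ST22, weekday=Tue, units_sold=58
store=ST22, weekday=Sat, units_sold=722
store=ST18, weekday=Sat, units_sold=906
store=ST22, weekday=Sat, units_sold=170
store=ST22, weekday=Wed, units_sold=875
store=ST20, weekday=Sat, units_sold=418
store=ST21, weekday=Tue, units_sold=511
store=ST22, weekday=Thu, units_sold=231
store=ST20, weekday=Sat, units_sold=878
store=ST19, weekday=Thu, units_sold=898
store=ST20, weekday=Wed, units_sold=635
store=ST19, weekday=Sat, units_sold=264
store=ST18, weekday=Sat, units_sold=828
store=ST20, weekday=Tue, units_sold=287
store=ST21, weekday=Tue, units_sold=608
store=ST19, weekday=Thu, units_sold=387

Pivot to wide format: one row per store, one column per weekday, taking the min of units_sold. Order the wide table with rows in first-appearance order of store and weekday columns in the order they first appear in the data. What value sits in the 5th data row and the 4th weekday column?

With rows in first-appearance order of store, row 5 is store=ST20. weekday columns in first-appearance order: Sat, Tue, Thu, Wed; column 4 is Wed.
Long rows with store=ST20, weekday=Wed: min(612, 635) = 612.

612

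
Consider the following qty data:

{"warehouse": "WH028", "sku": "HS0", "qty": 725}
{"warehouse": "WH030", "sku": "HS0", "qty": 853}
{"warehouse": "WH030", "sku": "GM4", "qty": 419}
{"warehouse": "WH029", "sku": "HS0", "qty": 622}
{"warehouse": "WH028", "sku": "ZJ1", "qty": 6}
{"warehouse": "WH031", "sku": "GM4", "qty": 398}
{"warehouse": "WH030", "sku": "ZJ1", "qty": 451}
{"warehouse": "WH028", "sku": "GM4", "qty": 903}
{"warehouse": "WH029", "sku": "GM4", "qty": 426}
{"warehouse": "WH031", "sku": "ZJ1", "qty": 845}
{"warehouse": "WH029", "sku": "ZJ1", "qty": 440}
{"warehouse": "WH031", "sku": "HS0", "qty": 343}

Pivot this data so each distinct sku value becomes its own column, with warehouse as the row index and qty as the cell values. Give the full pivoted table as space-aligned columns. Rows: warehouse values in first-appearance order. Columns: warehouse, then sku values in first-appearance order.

Columns: warehouse plus the 3 distinct sku values (HS0, GM4, ZJ1).
For example, row WH028 column HS0 takes qty=725 from the long row (WH028, HS0).

warehouse  HS0  GM4  ZJ1
WH028      725  903  6  
WH030      853  419  451
WH029      622  426  440
WH031      343  398  845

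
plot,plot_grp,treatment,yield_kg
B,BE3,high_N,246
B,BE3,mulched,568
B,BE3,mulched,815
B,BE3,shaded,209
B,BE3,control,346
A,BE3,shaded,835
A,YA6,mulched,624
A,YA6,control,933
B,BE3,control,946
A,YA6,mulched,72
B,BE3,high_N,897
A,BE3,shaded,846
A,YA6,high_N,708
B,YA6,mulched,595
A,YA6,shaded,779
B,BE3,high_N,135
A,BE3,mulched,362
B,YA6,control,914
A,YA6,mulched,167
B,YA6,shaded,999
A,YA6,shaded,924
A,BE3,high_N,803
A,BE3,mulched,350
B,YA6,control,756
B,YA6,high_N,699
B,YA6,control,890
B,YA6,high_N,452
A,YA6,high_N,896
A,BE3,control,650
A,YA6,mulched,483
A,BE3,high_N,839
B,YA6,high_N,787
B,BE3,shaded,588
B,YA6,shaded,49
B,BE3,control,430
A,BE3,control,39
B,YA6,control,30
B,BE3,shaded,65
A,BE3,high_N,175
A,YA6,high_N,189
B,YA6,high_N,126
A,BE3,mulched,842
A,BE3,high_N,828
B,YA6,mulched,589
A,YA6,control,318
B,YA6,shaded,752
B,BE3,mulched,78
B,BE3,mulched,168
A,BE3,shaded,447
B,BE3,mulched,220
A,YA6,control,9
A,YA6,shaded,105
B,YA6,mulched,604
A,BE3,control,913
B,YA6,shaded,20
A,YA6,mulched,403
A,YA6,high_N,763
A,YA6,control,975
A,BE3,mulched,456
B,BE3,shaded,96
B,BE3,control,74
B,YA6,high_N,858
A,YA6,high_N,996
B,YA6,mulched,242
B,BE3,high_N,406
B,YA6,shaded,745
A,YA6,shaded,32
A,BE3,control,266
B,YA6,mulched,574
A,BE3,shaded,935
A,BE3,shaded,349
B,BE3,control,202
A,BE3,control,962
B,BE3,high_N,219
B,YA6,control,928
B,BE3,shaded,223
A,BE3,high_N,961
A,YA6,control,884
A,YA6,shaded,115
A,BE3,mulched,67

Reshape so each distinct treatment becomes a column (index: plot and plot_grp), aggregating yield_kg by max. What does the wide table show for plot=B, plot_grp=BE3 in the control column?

946

Rows with plot=B, plot_grp=BE3 and treatment=control: yield_kg values are 346, 946, 430, 74, 202.
max(346, 946, 430, 74, 202) = 946.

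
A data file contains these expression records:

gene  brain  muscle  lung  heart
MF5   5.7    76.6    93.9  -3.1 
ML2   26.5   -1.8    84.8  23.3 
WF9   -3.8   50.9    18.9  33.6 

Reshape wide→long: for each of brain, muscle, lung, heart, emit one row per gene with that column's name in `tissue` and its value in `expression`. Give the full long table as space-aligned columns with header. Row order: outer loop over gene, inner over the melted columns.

Each (gene, column) pair becomes one row: 3 × 4 = 12 rows.
For example, (MF5, brain) → expression=5.7.

gene  tissue  expression
MF5   brain   5.7       
MF5   muscle  76.6      
MF5   lung    93.9      
MF5   heart   -3.1      
ML2   brain   26.5      
ML2   muscle  -1.8      
ML2   lung    84.8      
ML2   heart   23.3      
WF9   brain   -3.8      
WF9   muscle  50.9      
WF9   lung    18.9      
WF9   heart   33.6      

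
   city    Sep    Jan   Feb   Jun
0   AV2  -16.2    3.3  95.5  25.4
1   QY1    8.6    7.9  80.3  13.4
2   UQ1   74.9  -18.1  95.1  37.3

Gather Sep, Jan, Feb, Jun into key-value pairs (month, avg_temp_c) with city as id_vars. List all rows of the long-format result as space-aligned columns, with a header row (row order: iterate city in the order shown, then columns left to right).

city  month  avg_temp_c
AV2   Sep    -16.2     
AV2   Jan    3.3       
AV2   Feb    95.5      
AV2   Jun    25.4      
QY1   Sep    8.6       
QY1   Jan    7.9       
QY1   Feb    80.3      
QY1   Jun    13.4      
UQ1   Sep    74.9      
UQ1   Jan    -18.1     
UQ1   Feb    95.1      
UQ1   Jun    37.3      

Each (city, column) pair becomes one row: 3 × 4 = 12 rows.
For example, (AV2, Sep) → avg_temp_c=-16.2.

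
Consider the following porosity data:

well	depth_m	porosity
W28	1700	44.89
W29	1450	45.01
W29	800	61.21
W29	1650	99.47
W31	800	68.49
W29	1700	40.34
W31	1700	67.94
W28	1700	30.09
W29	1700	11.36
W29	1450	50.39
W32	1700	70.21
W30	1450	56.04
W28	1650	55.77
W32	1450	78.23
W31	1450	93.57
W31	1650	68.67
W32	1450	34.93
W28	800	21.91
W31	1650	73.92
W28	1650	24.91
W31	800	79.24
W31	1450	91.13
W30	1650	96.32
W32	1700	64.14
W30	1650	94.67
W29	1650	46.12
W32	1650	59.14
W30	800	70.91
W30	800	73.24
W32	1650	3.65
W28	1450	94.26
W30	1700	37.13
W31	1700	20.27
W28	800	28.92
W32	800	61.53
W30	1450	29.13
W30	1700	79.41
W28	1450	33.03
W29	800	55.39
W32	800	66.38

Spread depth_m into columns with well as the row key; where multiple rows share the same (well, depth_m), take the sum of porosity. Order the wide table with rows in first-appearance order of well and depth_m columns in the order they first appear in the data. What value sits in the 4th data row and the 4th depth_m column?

62.79

With rows in first-appearance order of well, row 4 is well=W32. depth_m columns in first-appearance order: 1700, 1450, 800, 1650; column 4 is 1650.
Long rows with well=W32, depth_m=1650: 59.14 + 3.65 = 62.79.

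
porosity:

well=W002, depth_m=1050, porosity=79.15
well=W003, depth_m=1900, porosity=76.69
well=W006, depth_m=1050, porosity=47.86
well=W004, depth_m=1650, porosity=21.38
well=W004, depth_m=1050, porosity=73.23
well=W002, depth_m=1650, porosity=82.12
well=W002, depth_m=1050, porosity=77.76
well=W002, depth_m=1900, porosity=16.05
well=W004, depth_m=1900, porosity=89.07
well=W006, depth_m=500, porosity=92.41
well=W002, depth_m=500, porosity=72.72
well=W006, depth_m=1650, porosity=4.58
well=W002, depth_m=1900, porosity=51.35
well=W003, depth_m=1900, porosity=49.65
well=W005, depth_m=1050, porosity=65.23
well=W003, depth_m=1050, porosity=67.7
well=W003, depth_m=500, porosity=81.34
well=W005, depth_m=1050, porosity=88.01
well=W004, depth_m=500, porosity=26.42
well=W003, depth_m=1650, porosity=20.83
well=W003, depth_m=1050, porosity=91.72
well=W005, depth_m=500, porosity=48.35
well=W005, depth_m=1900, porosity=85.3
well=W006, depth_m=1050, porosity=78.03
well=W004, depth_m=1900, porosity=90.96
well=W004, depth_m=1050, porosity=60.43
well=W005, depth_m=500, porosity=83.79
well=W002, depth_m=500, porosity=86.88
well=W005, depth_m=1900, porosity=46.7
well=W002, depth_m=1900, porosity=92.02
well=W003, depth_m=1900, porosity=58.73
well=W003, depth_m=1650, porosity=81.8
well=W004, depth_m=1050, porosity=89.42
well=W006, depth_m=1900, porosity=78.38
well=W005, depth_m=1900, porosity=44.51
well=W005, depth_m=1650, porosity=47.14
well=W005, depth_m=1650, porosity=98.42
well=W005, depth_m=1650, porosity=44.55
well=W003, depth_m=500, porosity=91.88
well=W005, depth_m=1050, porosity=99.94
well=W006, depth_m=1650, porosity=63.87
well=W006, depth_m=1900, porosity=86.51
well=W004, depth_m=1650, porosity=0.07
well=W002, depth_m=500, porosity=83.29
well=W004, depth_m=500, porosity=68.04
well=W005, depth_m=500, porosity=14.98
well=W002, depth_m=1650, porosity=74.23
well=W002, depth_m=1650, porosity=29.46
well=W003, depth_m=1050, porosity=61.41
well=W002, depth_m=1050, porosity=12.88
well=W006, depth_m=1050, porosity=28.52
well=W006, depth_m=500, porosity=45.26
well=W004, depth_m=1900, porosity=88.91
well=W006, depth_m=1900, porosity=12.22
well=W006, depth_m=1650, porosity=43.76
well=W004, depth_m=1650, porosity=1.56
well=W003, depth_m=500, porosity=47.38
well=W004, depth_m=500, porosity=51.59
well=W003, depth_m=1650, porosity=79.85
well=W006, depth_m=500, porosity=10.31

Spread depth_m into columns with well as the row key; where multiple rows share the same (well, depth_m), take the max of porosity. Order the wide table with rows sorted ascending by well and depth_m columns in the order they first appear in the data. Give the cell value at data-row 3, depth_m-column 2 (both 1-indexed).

90.96

With rows sorted ascending by well, row 3 is well=W004. depth_m columns in first-appearance order: 1050, 1900, 1650, 500; column 2 is 1900.
Long rows with well=W004, depth_m=1900: max(89.07, 90.96, 88.91) = 90.96.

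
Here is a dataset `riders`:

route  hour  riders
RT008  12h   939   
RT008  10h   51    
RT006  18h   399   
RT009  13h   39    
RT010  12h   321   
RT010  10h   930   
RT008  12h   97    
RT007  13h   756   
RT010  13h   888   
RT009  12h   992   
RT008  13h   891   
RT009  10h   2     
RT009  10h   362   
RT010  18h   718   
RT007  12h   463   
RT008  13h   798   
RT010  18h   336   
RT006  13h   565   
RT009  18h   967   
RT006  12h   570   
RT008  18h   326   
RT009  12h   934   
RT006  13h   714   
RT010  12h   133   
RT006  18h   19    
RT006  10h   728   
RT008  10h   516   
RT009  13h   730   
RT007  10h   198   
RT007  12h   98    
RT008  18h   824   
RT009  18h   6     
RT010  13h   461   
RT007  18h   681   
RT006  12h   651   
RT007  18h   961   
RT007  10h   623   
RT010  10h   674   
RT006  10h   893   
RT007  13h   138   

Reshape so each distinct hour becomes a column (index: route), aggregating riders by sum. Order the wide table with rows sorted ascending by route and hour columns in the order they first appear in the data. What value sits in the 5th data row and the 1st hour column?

With rows sorted ascending by route, row 5 is route=RT010. hour columns in first-appearance order: 12h, 10h, 18h, 13h; column 1 is 12h.
Long rows with route=RT010, hour=12h: 321 + 133 = 454.

454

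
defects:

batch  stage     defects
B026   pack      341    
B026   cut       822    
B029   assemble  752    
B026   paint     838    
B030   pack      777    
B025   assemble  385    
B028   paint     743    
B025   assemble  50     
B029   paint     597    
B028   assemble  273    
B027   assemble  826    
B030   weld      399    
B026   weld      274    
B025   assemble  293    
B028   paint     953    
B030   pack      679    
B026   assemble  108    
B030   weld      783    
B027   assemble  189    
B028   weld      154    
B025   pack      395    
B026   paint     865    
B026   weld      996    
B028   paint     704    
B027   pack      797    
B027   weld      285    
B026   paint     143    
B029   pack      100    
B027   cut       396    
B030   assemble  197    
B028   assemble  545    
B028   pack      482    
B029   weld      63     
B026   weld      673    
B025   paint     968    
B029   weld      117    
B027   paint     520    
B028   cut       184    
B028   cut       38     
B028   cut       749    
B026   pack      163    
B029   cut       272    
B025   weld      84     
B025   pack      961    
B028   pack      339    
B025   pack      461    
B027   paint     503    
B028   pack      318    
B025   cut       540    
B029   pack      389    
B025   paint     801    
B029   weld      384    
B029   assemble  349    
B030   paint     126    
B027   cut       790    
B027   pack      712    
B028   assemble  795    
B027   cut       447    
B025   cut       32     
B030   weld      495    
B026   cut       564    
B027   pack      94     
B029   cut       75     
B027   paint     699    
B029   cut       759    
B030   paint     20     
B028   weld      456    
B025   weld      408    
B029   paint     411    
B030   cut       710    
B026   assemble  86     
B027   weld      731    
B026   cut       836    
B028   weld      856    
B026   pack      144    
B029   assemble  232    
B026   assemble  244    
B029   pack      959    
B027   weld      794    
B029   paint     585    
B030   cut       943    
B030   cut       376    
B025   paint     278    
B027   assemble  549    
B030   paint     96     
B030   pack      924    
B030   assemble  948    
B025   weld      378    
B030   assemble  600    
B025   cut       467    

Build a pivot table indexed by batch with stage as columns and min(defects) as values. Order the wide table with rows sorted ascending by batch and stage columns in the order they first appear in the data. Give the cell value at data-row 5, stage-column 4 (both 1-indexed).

With rows sorted ascending by batch, row 5 is batch=B029. stage columns in first-appearance order: pack, cut, assemble, paint, weld; column 4 is paint.
Long rows with batch=B029, stage=paint: min(597, 411, 585) = 411.

411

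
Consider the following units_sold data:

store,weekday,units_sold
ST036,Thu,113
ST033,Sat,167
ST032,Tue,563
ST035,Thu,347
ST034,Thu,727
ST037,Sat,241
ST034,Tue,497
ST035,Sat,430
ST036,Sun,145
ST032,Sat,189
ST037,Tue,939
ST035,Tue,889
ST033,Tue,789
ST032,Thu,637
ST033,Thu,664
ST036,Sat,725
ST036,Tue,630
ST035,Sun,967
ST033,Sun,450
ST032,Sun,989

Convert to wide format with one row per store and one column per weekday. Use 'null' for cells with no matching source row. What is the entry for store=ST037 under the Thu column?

null

No long-format row has store=ST037 and weekday=Thu, so the cell is null.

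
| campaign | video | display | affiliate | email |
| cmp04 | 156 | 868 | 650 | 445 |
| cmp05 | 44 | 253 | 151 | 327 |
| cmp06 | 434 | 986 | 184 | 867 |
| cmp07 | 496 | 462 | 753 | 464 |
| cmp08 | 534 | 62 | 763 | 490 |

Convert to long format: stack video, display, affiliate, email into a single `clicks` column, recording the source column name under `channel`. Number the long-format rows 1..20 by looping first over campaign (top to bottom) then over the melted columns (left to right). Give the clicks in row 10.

20 rows total (5 × 4). Row 10: index ⌊(10-1)/4⌋ = 2 into campaign → cmp06; (10-1) mod 4 = 1 into the melted columns → display.
So row 10 is (cmp06, display, 986); clicks = 986.

986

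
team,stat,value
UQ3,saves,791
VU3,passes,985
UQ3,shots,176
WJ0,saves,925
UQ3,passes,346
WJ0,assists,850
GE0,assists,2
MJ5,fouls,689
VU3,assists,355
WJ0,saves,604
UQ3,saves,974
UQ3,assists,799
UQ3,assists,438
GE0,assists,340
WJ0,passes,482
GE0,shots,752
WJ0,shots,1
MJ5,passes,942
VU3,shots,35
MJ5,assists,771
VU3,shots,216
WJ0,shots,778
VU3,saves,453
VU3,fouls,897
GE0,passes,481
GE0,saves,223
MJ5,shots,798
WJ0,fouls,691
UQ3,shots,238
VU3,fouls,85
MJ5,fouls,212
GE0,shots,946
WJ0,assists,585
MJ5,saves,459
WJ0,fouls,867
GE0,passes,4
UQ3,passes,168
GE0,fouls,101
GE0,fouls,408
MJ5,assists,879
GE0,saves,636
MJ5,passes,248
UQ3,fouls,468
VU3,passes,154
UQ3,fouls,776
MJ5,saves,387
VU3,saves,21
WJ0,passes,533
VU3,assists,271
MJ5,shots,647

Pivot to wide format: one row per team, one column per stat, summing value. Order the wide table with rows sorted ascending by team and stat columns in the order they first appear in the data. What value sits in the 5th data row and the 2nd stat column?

With rows sorted ascending by team, row 5 is team=WJ0. stat columns in first-appearance order: saves, passes, shots, assists, fouls; column 2 is passes.
Long rows with team=WJ0, stat=passes: 482 + 533 = 1015.

1015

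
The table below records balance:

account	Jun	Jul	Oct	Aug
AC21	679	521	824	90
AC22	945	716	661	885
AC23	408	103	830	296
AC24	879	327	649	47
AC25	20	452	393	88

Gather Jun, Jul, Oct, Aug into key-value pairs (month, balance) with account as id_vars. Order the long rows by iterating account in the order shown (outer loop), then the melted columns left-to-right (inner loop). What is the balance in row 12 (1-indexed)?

296

20 rows total (5 × 4). Row 12: index ⌊(12-1)/4⌋ = 2 into account → AC23; (12-1) mod 4 = 3 into the melted columns → Aug.
So row 12 is (AC23, Aug, 296); balance = 296.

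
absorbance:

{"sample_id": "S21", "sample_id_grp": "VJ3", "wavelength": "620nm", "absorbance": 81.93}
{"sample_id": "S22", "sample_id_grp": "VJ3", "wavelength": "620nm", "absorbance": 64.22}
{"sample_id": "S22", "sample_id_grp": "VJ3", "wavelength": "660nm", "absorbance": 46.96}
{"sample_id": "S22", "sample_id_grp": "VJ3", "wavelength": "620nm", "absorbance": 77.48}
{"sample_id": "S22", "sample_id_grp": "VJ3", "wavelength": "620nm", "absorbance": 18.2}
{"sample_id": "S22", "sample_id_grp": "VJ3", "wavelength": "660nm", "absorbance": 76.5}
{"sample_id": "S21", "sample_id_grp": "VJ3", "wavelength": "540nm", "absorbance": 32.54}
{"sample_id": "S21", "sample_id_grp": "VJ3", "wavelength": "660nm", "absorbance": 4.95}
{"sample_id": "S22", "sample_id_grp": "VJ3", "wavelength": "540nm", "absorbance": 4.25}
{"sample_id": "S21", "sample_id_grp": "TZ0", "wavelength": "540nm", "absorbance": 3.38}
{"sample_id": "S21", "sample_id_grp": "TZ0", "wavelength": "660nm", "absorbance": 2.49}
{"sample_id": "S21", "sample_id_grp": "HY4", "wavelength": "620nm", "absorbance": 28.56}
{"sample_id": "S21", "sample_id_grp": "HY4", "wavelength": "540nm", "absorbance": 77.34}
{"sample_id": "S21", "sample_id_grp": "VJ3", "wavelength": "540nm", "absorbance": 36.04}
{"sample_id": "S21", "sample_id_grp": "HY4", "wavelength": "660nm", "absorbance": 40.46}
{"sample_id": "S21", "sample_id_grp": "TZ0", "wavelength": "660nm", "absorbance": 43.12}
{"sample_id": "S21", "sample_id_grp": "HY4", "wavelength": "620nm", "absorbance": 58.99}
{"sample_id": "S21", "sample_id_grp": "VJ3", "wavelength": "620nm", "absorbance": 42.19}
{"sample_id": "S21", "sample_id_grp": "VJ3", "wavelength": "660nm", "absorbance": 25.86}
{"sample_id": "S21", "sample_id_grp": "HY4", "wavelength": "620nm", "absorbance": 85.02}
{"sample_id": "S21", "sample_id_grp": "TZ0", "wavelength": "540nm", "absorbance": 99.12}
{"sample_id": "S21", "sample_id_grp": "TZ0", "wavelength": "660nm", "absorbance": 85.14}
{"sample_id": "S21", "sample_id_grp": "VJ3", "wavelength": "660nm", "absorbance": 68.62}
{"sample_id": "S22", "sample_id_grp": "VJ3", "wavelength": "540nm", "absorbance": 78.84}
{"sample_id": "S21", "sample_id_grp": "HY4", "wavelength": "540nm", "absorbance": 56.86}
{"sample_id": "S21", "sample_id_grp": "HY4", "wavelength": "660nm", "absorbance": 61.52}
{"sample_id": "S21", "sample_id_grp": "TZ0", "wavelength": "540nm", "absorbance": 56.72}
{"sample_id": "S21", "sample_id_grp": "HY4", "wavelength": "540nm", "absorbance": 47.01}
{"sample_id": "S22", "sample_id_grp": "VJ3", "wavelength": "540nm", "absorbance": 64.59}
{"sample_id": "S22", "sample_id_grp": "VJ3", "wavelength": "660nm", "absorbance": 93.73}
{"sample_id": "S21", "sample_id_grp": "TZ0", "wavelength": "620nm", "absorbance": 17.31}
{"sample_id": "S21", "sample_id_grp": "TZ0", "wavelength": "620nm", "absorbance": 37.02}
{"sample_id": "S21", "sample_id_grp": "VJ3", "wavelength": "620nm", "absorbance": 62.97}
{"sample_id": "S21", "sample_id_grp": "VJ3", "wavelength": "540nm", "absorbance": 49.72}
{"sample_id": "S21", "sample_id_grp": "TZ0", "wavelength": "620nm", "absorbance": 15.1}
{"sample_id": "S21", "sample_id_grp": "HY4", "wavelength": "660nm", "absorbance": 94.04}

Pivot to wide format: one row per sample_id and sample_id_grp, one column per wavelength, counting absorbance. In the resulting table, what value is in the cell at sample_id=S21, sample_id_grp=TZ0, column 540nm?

Rows with sample_id=S21, sample_id_grp=TZ0 and wavelength=540nm: absorbance values are 3.38, 99.12, 56.72.
3 rows match — count = 3.

3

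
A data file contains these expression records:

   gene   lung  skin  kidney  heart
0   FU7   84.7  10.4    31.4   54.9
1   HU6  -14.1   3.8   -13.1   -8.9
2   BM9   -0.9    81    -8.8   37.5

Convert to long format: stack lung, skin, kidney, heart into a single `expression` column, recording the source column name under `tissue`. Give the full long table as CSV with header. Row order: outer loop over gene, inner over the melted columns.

gene,tissue,expression
FU7,lung,84.7
FU7,skin,10.4
FU7,kidney,31.4
FU7,heart,54.9
HU6,lung,-14.1
HU6,skin,3.8
HU6,kidney,-13.1
HU6,heart,-8.9
BM9,lung,-0.9
BM9,skin,81
BM9,kidney,-8.8
BM9,heart,37.5

Each (gene, column) pair becomes one row: 3 × 4 = 12 rows.
For example, (FU7, lung) → expression=84.7.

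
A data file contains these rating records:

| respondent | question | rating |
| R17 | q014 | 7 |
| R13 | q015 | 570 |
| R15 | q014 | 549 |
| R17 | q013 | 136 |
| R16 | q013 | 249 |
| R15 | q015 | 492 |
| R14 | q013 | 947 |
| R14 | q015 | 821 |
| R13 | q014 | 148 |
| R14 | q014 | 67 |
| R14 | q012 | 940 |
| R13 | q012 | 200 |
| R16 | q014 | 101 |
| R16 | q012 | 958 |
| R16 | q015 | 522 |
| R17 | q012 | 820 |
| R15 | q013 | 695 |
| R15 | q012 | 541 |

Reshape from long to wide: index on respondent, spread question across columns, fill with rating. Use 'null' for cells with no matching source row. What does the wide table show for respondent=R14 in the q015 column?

The long row with respondent=R14, question=q015 has rating=821.

821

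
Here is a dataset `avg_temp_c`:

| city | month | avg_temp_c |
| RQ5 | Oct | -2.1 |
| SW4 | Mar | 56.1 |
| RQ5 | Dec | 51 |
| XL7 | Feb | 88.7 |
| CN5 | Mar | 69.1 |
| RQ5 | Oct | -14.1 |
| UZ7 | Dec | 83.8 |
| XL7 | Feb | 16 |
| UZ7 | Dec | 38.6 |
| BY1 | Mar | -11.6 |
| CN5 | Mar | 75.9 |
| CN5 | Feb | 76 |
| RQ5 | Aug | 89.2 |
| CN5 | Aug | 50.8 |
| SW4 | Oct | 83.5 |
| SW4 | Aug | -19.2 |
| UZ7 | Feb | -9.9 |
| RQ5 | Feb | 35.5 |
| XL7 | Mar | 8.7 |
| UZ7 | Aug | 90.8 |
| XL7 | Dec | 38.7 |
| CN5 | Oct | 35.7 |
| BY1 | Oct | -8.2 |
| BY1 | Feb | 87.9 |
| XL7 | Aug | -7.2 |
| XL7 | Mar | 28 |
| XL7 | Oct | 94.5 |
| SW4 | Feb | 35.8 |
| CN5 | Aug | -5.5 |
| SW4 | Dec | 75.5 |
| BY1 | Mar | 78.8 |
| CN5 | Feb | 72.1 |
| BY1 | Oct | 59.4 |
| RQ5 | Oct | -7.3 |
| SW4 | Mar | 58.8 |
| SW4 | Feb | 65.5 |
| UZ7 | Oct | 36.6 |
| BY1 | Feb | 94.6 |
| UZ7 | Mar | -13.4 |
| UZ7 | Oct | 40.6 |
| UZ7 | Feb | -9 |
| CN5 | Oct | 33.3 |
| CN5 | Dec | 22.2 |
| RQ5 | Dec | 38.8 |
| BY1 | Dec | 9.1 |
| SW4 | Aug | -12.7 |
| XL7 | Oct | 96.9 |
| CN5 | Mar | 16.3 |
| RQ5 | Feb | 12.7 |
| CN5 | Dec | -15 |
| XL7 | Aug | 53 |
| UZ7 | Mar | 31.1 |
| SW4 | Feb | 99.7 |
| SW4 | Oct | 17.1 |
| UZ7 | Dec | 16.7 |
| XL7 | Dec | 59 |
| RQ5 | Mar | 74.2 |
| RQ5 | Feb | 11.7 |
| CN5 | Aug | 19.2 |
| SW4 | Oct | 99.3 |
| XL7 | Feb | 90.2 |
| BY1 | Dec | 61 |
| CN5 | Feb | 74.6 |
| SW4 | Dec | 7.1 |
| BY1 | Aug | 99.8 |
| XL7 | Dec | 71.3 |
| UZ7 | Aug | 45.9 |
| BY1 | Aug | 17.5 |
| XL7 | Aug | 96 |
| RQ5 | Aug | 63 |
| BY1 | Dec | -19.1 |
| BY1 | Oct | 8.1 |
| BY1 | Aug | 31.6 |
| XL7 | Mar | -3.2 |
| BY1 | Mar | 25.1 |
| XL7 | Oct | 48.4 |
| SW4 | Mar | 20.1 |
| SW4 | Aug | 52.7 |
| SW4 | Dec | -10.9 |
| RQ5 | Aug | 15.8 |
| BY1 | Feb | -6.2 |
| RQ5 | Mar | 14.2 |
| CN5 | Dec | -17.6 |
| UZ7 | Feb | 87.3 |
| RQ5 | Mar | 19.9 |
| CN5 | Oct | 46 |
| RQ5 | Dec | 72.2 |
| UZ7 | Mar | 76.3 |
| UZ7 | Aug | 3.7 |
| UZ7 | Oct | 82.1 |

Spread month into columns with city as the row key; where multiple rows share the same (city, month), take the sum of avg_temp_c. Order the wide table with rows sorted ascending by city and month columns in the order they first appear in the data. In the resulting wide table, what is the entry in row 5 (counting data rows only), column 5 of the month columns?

140.4

With rows sorted ascending by city, row 5 is city=UZ7. month columns in first-appearance order: Oct, Mar, Dec, Feb, Aug; column 5 is Aug.
Long rows with city=UZ7, month=Aug: 90.8 + 45.9 + 3.7 = 140.4.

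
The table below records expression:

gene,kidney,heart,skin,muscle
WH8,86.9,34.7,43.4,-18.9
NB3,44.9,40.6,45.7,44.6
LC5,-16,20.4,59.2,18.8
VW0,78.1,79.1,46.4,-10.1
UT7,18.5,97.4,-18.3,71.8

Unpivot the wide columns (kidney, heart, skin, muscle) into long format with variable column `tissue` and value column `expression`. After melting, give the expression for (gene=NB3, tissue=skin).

Unpivoting turns each (gene, wide-column) pair into one long row.
The wide cell at row NB3, column skin holds 45.7, so the long row (NB3, skin) has expression=45.7.

45.7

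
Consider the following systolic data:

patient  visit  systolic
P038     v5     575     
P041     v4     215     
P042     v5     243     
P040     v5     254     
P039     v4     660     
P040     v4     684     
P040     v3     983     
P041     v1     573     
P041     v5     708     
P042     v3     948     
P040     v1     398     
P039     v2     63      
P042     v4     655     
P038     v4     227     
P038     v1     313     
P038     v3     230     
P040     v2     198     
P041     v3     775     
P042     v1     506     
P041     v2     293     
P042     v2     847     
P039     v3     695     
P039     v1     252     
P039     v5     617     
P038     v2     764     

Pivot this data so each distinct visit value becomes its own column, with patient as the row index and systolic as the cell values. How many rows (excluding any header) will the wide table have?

5 distinct patient values → 5 rows.

5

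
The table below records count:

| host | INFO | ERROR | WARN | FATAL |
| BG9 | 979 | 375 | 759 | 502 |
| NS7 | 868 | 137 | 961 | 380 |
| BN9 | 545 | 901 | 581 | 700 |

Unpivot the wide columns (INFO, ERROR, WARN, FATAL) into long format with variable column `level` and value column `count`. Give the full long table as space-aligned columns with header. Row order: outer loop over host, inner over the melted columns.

host  level  count
BG9   INFO   979  
BG9   ERROR  375  
BG9   WARN   759  
BG9   FATAL  502  
NS7   INFO   868  
NS7   ERROR  137  
NS7   WARN   961  
NS7   FATAL  380  
BN9   INFO   545  
BN9   ERROR  901  
BN9   WARN   581  
BN9   FATAL  700  

Each (host, column) pair becomes one row: 3 × 4 = 12 rows.
For example, (BG9, INFO) → count=979.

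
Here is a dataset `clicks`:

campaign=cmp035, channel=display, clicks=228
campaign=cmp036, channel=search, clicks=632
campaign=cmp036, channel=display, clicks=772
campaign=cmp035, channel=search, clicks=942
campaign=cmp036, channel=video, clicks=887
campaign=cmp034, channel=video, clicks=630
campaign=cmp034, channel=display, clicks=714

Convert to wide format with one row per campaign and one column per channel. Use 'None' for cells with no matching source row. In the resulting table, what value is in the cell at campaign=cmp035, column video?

None

No long-format row has campaign=cmp035 and channel=video, so the cell is None.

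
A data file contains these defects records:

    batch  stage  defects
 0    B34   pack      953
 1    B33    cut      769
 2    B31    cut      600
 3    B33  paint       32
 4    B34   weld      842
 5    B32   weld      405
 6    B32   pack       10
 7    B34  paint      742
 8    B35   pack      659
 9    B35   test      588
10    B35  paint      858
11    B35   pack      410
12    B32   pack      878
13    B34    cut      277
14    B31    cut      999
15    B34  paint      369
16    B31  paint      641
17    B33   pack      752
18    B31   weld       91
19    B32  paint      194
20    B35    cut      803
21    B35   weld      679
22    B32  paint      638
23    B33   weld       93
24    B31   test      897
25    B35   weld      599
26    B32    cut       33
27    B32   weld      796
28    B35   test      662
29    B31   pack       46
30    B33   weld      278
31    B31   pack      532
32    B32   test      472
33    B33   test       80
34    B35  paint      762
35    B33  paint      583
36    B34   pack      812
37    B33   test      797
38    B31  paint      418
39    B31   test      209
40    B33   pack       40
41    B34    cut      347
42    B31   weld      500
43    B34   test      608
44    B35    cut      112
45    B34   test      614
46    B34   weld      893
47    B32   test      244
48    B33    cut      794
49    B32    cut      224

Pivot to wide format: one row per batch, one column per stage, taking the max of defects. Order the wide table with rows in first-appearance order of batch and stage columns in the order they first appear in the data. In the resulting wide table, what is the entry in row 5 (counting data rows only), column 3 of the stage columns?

With rows in first-appearance order of batch, row 5 is batch=B35. stage columns in first-appearance order: pack, cut, paint, weld, test; column 3 is paint.
Long rows with batch=B35, stage=paint: max(858, 762) = 858.

858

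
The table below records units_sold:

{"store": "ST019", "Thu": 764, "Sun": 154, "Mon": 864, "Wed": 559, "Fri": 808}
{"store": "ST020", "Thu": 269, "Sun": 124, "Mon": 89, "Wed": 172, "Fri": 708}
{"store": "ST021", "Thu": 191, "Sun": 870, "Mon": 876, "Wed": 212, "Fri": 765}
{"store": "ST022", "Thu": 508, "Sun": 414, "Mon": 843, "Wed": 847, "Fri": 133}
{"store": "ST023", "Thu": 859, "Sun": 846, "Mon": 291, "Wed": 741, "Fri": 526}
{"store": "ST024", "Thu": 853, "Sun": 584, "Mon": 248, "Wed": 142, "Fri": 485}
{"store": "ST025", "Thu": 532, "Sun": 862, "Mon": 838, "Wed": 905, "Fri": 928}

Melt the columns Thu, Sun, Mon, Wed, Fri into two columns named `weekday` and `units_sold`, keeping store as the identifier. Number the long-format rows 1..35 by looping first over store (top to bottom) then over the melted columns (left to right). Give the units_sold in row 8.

35 rows total (7 × 5). Row 8: index ⌊(8-1)/5⌋ = 1 into store → ST020; (8-1) mod 5 = 2 into the melted columns → Mon.
So row 8 is (ST020, Mon, 89); units_sold = 89.

89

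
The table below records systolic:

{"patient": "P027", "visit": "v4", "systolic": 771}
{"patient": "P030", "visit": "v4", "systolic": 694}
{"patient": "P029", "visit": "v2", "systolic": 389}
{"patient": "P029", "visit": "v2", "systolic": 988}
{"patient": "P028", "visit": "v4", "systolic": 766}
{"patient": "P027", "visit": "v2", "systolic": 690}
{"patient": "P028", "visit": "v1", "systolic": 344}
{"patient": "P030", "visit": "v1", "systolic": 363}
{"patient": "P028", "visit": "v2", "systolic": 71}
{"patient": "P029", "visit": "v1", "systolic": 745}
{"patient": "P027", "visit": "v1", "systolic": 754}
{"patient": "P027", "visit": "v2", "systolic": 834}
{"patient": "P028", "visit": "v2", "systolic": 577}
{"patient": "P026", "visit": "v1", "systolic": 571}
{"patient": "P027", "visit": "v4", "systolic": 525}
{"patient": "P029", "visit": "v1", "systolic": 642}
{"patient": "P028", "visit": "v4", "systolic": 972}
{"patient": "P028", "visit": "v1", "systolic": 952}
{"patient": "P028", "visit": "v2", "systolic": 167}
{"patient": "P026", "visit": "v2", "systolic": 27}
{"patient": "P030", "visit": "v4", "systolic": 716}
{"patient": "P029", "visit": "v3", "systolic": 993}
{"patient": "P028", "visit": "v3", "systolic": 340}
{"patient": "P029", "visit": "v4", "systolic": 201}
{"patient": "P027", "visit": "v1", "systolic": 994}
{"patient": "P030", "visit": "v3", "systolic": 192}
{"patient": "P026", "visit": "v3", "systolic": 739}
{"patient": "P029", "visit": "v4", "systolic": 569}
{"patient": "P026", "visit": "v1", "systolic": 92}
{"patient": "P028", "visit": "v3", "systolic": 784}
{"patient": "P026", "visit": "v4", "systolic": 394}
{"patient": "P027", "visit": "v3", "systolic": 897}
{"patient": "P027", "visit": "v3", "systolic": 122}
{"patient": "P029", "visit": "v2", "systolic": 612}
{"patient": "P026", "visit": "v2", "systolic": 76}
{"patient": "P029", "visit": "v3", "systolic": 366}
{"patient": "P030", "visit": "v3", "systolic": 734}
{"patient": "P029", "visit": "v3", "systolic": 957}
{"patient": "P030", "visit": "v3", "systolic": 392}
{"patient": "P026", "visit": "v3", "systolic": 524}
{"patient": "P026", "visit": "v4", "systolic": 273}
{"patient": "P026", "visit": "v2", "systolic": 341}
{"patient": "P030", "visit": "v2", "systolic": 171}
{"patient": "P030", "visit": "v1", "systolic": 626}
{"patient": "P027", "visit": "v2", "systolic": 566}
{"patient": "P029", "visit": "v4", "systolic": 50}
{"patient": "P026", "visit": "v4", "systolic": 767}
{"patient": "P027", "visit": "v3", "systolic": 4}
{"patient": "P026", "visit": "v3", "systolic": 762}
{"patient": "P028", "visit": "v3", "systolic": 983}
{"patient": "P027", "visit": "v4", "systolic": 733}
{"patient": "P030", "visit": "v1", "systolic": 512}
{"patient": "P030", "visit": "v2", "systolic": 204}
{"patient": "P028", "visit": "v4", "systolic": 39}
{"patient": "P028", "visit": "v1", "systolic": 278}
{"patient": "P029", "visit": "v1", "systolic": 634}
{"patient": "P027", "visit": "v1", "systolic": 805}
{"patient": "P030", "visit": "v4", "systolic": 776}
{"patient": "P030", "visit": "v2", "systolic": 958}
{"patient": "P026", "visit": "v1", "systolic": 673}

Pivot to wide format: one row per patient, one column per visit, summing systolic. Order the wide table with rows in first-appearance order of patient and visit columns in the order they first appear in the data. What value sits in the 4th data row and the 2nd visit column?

815

With rows in first-appearance order of patient, row 4 is patient=P028. visit columns in first-appearance order: v4, v2, v1, v3; column 2 is v2.
Long rows with patient=P028, visit=v2: 71 + 577 + 167 = 815.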